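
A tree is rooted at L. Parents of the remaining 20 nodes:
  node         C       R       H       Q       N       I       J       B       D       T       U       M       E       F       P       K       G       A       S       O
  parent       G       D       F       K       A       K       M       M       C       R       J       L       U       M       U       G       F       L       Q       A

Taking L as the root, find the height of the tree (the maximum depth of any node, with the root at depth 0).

T sits deepest: L–M–F–G–C–D–R–T — 7 edges from the root.

7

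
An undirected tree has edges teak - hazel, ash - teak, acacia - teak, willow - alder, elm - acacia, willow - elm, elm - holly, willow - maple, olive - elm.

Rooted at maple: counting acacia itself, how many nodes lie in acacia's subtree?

The subtree rooted at acacia contains: acacia, teak, hazel, ash — 4 nodes.

4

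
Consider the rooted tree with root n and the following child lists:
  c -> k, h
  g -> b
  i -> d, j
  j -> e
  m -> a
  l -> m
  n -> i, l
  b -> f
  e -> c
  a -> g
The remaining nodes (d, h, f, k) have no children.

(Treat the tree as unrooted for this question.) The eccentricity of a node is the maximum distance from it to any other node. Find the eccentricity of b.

10

A farthest node from b is k (h also at distance 10).
The path b-g-a-m-l-n-i-j-e-c-k has 10 edges.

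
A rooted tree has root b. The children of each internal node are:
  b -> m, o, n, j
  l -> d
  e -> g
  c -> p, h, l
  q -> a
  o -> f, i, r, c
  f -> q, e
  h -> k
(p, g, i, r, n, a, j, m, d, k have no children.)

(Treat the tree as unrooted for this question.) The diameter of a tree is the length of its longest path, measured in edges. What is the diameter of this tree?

6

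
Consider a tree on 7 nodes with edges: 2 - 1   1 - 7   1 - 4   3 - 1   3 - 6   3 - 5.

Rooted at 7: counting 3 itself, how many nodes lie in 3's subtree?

The subtree rooted at 3 contains: 3, 6, 5 — 3 nodes.

3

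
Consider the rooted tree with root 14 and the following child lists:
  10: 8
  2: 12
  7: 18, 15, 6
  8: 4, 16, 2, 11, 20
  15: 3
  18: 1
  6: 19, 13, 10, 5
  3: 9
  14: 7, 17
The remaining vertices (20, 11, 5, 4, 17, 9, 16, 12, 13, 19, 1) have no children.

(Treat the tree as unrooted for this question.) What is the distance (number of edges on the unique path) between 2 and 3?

6

The path is 2 – 8 – 10 – 6 – 7 – 15 – 3, which has 6 edges.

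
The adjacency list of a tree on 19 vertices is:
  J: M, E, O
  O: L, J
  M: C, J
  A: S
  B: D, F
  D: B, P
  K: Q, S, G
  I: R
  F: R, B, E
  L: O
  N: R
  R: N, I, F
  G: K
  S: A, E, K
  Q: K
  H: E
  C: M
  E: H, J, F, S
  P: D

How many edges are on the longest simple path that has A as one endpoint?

6

Distances from A peak at 6, attained at P.
A – S – E – F – B – D – P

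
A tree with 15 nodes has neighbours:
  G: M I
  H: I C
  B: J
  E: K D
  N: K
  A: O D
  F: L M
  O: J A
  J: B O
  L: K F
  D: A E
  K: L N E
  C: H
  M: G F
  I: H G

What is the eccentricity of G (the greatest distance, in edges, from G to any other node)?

Distances from G peak at 10, attained at B.
G – M – F – L – K – E – D – A – O – J – B

10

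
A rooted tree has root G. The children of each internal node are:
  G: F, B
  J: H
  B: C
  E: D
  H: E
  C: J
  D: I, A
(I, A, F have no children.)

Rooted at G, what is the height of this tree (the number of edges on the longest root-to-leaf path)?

7

A sits deepest: G-B-C-J-H-E-D-A — 7 edges from the root.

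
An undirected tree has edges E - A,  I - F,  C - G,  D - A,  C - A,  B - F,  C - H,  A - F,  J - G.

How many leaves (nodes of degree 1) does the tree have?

6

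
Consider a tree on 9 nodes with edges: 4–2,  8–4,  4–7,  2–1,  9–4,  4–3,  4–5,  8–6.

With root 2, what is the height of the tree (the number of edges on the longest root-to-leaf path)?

A deepest node is 6, reached by 2 → 4 → 8 → 6.
That path has 3 edges, so the height is 3.

3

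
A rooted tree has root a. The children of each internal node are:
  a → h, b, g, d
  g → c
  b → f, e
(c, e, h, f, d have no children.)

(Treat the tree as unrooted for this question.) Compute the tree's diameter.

Starting from c, a farthest node is f at distance 4.
One longest path: c–g–a–b–f.
So the diameter is 4.

4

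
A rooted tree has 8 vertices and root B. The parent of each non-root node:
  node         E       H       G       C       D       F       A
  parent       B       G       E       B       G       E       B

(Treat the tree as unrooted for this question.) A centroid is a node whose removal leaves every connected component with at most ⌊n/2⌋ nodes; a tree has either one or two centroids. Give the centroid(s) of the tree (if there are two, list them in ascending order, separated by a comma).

E

Delete E: the remaining components have sizes 3, 3, 1. Max 3 ≤ 4, so E is a centroid.
No neighbour of E does as well, so E is the unique centroid.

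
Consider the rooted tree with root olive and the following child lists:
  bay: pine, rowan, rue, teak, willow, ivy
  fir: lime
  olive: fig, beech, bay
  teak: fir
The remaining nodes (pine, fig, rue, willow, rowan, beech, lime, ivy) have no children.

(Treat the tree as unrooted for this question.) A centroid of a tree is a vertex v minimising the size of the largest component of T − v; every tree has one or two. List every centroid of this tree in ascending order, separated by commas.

bay

Removing bay splits the tree into components of sizes 3, 3, 1, 1, 1, 1, 1; the largest is 3 ≤ ⌊12/2⌋ = 6.
No neighbour of bay does as well, so bay is the unique centroid.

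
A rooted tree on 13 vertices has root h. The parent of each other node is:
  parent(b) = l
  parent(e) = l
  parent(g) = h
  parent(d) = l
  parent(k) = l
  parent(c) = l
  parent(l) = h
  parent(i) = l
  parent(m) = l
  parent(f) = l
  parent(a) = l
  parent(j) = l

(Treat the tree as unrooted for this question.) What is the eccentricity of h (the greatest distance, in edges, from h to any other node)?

A farthest node from h is m (d, i, j, b, e, a, f, k, c also at distance 2).
The path h–l–m has 2 edges.

2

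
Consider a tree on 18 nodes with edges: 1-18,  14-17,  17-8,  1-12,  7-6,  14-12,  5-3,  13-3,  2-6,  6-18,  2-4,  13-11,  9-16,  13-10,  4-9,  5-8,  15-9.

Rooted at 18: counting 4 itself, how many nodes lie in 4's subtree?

The subtree rooted at 4 contains: 4, 9, 16, 15 — 4 nodes.

4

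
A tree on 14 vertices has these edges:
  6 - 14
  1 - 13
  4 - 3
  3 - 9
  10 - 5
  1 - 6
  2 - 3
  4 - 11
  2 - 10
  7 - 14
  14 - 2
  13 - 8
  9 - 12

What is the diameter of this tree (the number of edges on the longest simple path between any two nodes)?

A longest path is 12-9-3-2-14-6-1-13-8, with 8 edges.

8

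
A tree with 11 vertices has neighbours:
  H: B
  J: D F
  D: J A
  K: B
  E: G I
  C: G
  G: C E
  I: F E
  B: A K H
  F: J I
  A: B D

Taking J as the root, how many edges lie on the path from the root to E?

J – F – I – E — 3 edges.

3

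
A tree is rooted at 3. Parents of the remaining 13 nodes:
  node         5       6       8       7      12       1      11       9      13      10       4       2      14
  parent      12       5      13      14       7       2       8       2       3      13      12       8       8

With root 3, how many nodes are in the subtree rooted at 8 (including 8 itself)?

11

8's subtree: {8, 14, 11, 2, 7, 1, 9, 12, 5, 4, 6}, size 11.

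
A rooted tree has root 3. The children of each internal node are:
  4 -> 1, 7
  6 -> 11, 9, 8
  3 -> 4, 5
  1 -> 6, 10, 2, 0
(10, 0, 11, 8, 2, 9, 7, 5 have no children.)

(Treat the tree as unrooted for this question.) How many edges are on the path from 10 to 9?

10 - 1 - 6 - 9: 3 edges.

3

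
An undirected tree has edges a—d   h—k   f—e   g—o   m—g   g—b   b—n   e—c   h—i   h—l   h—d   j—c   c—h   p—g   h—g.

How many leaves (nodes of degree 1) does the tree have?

10

The leaves are a, f, i, j, k, l, m, n, o, p.
That is 10 leaves.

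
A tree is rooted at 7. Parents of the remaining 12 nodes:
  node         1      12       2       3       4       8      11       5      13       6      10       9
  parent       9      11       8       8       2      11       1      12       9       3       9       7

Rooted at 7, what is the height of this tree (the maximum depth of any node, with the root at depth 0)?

6 sits deepest: 7 → 9 → 1 → 11 → 8 → 3 → 6 — 6 edges from the root.

6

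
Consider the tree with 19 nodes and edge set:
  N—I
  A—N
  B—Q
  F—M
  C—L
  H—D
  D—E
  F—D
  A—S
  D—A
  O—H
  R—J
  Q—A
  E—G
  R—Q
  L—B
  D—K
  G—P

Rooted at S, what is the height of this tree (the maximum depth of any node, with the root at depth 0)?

5

The longest root-to-leaf path is S – A – Q – B – L – C (5 edges).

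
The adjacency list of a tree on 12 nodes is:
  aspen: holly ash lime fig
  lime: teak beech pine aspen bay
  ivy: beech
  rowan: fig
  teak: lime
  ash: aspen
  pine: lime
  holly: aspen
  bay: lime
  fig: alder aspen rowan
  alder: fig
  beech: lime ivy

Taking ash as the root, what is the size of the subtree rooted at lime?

6

The subtree rooted at lime contains: lime, beech, teak, pine, bay, ivy — 6 nodes.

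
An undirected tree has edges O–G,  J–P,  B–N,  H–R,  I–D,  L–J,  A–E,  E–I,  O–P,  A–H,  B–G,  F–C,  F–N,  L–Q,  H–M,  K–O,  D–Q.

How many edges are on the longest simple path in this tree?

15

Starting from R, a farthest node is C at distance 15.
One longest path: R - H - A - E - I - D - Q - L - J - P - O - G - B - N - F - C.
So the diameter is 15.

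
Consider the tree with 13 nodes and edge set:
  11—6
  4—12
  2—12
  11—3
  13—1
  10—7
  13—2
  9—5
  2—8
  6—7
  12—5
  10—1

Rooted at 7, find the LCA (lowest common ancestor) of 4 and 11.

7

Path 4→root: 4 12 2 13 1 10 7; path 11→root: 11 6 7.
First common node: 7.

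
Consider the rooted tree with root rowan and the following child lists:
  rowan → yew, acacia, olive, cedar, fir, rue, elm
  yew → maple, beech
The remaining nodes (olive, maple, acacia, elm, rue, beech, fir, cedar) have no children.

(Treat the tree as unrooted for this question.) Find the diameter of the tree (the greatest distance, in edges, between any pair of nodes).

Starting from acacia, a farthest node is beech at distance 3.
One longest path: acacia-rowan-yew-beech.
So the diameter is 3.

3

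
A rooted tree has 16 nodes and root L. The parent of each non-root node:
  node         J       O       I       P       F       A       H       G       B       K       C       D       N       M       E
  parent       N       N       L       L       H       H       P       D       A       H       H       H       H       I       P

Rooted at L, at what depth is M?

2

L–I–M — 2 edges.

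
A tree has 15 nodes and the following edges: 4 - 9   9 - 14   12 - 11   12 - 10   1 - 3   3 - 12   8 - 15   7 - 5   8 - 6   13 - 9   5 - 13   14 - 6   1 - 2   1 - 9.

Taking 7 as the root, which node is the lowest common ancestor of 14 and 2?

9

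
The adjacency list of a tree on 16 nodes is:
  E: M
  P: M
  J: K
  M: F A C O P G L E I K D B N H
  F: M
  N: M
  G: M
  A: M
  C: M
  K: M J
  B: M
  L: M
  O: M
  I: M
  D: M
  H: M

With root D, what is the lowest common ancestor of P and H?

M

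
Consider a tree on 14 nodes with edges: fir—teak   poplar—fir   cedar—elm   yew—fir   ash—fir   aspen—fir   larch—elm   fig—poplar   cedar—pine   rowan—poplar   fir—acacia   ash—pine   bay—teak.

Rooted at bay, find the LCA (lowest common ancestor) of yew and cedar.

Ancestors of yew (toward the root): yew, fir, teak, bay.
Ancestors of cedar: cedar, pine, ash, fir, teak, bay.
The deepest node appearing in both lists is fir.

fir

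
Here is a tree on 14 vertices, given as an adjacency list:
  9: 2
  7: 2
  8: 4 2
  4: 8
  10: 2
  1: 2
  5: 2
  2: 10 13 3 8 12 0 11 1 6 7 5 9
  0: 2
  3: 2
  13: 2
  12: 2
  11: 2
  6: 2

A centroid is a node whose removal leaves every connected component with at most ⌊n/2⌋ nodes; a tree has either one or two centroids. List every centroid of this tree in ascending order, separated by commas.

If 2 is removed the pieces have sizes 2, 1, 1, 1, 1, 1, 1, 1, 1, 1, 1, 1, all ≤ ⌊14/2⌋ = 7.
No neighbour of 2 does as well, so 2 is the unique centroid.

2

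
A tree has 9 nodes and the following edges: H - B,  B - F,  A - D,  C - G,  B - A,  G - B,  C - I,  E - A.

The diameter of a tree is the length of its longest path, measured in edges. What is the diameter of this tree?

5

BFS from I reaches D last, at distance 5; BFS from D confirms no node is farther.
Path: I – C – G – B – A – D.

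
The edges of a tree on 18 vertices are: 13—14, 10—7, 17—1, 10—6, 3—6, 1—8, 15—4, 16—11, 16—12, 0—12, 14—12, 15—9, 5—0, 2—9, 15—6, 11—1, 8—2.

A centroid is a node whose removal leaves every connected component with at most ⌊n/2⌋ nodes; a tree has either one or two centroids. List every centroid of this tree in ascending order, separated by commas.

1, 8

If 8 is removed the pieces have sizes 9, 8, all ≤ ⌊18/2⌋ = 9.
1 is adjacent to 8 and is also a centroid (the largest component after removing it is likewise 9).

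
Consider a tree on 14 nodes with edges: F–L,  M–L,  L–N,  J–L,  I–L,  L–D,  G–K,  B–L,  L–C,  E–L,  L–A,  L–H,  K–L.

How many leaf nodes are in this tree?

12

Exactly 12 nodes have a single neighbour: A, B, C, D, E, F, G, H, I, J, M, N.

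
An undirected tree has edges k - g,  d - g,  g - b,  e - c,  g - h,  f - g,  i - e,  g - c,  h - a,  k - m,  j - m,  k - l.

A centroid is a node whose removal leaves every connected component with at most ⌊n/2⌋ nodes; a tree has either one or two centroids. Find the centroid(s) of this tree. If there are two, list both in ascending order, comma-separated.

Delete g: the remaining components have sizes 4, 3, 2, 1, 1, 1. Max 4 ≤ 6, so g is a centroid.
Every other node leaves some component of size > 6, so the centroid is unique.

g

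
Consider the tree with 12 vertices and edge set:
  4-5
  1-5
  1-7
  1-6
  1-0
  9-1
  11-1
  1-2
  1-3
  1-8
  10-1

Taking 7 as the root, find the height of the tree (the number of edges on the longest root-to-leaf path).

A deepest node is 4, reached by 7–1–5–4.
That path has 3 edges, so the height is 3.

3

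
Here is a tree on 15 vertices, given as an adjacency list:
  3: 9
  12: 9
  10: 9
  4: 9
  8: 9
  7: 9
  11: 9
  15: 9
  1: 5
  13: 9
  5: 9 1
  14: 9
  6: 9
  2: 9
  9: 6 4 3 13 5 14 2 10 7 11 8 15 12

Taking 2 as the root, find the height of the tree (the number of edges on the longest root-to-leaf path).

1 sits deepest: 2 → 9 → 5 → 1 — 3 edges from the root.

3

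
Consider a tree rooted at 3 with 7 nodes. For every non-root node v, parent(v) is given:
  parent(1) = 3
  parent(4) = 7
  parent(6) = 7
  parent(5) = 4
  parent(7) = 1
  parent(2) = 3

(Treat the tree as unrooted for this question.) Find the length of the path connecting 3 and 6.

Walking from 3: 3 - 1 - 7 - 6. Length 3.

3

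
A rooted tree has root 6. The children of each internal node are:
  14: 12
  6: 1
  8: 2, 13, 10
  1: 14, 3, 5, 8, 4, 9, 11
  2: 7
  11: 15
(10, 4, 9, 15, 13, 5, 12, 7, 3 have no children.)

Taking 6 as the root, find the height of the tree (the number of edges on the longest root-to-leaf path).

7 sits deepest: 6 – 1 – 8 – 2 – 7 — 4 edges from the root.

4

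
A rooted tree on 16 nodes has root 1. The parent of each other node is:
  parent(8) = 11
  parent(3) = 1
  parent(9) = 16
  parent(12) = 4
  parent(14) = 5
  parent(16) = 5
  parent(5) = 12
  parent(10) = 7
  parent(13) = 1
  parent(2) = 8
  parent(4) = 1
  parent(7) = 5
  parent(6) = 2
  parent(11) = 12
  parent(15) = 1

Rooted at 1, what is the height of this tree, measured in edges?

6

A deepest node is 6, reached by 1 – 4 – 12 – 11 – 8 – 2 – 6.
That path has 6 edges, so the height is 6.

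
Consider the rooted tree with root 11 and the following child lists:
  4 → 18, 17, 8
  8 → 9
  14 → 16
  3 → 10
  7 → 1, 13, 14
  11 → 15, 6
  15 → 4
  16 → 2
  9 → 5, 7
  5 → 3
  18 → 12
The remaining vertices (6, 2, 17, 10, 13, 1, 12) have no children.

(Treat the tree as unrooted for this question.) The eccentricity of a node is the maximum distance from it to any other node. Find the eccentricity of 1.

7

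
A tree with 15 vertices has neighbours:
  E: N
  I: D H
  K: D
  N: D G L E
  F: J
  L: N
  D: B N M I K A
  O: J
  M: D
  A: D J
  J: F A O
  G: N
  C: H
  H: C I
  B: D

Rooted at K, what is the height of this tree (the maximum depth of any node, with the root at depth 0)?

F sits deepest: K–D–A–J–F — 4 edges from the root.

4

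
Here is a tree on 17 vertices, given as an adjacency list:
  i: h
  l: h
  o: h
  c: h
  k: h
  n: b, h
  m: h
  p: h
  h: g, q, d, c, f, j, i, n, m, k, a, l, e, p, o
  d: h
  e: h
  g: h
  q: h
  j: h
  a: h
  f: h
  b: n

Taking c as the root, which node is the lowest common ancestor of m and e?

h

m's ancestor chain is m, h, c and e's is e, h, c; they first meet at h.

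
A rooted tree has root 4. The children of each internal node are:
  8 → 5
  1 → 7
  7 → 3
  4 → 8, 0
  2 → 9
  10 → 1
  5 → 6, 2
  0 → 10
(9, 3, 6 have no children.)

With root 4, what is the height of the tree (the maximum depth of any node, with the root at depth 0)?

3 sits deepest: 4 – 0 – 10 – 1 – 7 – 3 — 5 edges from the root.

5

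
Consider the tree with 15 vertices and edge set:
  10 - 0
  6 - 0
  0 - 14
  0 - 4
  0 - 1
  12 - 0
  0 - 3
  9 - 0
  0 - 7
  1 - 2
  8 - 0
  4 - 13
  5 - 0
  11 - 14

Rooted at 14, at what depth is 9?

Climbing from 9 to the root: 9 – 0 – 14. That's 2 steps.

2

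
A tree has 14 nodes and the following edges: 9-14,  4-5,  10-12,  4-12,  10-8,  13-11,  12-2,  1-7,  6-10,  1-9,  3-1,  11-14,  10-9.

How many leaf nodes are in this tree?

Degree-1 nodes: 2, 3, 5, 6, 7, 8, 13 — 7 of them.

7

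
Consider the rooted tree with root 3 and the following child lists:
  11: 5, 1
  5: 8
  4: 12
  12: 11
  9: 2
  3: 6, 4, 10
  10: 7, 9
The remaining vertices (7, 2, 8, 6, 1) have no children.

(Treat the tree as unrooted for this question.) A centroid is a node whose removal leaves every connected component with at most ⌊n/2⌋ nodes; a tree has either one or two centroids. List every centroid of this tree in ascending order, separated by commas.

3, 4

Delete 4: the remaining components have sizes 6, 5. Max 6 ≤ 6, so 4 is a centroid.
Its neighbour 3 also leaves a largest component of size 6, so both are centroids.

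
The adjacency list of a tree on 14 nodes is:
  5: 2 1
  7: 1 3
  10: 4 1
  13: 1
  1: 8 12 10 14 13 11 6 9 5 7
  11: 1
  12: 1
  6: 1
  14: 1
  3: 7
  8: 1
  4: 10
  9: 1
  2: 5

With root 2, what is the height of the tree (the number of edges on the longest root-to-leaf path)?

3 sits deepest: 2–5–1–7–3 — 4 edges from the root.

4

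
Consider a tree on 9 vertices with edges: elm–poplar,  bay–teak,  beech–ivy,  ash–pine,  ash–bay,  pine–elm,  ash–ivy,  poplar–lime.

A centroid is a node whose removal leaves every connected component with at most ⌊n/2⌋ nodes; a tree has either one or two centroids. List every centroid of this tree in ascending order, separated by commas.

ash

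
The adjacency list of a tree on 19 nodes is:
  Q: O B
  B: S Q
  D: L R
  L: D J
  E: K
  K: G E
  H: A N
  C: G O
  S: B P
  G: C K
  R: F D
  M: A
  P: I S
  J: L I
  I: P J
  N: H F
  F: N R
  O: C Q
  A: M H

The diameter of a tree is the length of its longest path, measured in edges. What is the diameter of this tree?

18

BFS from M reaches E last, at distance 18; BFS from E confirms no node is farther.
Path: M – A – H – N – F – R – D – L – J – I – P – S – B – Q – O – C – G – K – E.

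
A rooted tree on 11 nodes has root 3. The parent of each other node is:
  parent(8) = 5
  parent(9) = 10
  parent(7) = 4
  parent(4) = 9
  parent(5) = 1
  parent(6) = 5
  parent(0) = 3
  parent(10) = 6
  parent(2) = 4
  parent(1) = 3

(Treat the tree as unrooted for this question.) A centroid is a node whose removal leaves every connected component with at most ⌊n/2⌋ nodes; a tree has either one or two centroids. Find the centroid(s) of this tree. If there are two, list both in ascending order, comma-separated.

6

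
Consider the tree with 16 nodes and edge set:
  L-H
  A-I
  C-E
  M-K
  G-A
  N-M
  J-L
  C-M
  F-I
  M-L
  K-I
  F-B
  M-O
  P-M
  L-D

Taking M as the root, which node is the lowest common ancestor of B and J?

Path B→root: B F I K M; path J→root: J L M.
First common node: M.

M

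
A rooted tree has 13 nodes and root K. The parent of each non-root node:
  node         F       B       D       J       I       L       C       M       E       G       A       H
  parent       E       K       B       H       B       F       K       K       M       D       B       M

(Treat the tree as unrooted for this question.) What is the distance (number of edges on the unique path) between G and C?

G–D–B–K–C: 4 edges.

4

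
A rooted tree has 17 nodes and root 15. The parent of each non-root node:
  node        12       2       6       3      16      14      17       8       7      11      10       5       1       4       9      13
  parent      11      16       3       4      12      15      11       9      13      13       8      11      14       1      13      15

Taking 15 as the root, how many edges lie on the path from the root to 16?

Climbing from 16 to the root: 16–12–11–13–15. That's 4 steps.

4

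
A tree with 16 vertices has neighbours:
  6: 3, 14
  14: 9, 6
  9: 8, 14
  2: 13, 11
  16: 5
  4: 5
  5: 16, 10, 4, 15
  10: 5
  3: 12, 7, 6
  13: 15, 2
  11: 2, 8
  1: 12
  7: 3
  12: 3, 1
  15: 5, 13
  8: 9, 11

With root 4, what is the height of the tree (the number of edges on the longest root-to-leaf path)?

A deepest node is 1, reached by 4 → 5 → 15 → 13 → 2 → 11 → 8 → 9 → 14 → 6 → 3 → 12 → 1.
That path has 12 edges, so the height is 12.

12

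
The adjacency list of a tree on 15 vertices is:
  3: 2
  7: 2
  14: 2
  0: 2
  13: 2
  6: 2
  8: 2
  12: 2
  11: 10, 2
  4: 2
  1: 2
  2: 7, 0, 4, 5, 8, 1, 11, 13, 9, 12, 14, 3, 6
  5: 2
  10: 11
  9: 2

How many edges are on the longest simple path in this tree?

3

A longest path is 10–11–2–7, with 3 edges.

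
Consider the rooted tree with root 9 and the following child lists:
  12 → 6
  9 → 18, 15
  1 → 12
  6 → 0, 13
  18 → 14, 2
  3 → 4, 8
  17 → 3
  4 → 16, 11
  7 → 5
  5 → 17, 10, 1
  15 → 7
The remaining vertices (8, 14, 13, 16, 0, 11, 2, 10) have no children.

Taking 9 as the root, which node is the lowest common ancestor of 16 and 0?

16's ancestor chain is 16, 4, 3, 17, 5, 7, 15, 9 and 0's is 0, 6, 12, 1, 5, 7, 15, 9; they first meet at 5.

5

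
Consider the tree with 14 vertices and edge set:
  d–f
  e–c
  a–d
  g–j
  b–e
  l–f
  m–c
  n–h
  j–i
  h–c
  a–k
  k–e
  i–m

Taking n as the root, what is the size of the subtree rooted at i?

3

The subtree rooted at i contains: i, j, g — 3 nodes.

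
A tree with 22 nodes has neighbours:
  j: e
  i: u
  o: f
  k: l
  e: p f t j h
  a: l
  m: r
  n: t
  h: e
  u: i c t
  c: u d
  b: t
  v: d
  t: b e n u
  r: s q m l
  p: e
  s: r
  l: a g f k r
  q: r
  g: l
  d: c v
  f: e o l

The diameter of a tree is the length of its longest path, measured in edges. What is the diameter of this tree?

9

Starting from v, a farthest node is q at distance 9.
One longest path: v-d-c-u-t-e-f-l-r-q.
So the diameter is 9.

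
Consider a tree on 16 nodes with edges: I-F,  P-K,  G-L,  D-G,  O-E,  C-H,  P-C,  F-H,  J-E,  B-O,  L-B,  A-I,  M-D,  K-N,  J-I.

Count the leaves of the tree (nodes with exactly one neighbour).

3

Exactly 3 nodes have a single neighbour: A, M, N.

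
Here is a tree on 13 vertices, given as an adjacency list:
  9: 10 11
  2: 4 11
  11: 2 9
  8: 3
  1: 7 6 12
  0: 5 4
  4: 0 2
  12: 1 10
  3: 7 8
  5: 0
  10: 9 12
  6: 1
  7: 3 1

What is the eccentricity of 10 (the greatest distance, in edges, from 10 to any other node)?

6

The node farthest from 10 is 5, via 10 – 9 – 11 – 2 – 4 – 0 – 5 — 6 edges.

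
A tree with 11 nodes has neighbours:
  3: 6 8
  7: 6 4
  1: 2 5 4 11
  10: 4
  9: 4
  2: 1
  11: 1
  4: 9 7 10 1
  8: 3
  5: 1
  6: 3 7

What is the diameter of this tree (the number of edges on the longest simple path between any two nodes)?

A longest path is 8-3-6-7-4-1-11, with 6 edges.

6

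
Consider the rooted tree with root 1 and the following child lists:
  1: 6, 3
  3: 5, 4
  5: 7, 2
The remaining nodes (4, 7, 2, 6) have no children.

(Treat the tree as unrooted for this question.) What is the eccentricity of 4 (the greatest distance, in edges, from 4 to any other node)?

3

The node farthest from 4 is 6 (7, 2 also at distance 3), via 4 – 3 – 1 – 6 — 3 edges.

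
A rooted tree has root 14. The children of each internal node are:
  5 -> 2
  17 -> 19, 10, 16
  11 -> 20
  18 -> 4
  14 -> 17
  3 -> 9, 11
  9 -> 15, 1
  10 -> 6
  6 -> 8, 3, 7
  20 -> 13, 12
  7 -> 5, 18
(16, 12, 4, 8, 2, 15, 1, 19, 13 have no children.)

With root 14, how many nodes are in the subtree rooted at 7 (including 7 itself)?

5

7's subtree: {7, 5, 18, 2, 4}, size 5.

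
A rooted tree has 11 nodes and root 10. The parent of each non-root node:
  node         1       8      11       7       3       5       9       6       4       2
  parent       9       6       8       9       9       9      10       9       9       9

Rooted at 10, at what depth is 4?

2

Climbing from 4 to the root: 4 → 9 → 10. That's 2 steps.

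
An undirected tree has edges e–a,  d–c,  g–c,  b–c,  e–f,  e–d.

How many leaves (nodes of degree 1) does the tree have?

4

The leaves are a, b, f, g.
That is 4 leaves.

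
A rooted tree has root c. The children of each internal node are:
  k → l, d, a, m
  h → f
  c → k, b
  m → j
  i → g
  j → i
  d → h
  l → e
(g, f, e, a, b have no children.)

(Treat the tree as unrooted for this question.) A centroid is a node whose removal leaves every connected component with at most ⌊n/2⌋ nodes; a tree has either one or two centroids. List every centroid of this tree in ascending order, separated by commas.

Removing k splits the tree into components of sizes 4, 3, 2, 2, 1; the largest is 4 ≤ ⌊13/2⌋ = 6.
No neighbour of k does as well, so k is the unique centroid.

k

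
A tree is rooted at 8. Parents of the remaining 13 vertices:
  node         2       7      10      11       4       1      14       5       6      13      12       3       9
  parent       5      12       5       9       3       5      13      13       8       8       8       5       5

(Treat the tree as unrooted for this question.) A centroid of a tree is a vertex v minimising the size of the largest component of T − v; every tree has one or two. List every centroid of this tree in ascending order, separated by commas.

If 5 is removed the pieces have sizes 6, 2, 2, 1, 1, 1, all ≤ ⌊14/2⌋ = 7.
No neighbour of 5 does as well, so 5 is the unique centroid.

5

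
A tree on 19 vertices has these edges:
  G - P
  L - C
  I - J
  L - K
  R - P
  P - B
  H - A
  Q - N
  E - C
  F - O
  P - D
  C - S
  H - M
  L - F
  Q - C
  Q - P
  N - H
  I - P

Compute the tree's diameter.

7

Starting from O, a farthest node is A at distance 7.
One longest path: O-F-L-C-Q-N-H-A.
So the diameter is 7.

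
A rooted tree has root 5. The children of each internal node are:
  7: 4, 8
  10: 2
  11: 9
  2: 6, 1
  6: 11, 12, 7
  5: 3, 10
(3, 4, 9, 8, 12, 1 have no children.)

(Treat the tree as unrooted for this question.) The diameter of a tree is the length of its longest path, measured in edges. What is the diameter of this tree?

BFS from 3 reaches 9 last, at distance 6; BFS from 9 confirms no node is farther.
Path: 3–5–10–2–6–11–9.

6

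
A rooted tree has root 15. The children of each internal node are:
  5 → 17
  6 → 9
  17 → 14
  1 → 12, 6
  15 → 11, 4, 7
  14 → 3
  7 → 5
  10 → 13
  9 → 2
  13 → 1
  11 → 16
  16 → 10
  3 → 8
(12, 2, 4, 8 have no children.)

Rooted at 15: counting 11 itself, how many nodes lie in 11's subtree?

9

Descendants of 11 (including itself): 11, 16, 10, 13, 1, 6, 12, 9, 2. That's 9.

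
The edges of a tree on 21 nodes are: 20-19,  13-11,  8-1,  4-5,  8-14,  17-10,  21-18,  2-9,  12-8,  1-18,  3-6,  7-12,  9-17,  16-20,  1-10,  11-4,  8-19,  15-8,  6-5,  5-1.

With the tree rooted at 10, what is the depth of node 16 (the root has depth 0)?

10–1–8–19–20–16 — 5 edges.

5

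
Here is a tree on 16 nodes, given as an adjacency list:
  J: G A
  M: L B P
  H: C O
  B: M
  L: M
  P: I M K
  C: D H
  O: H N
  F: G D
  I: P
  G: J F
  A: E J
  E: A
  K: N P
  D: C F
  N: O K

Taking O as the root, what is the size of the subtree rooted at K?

6

The subtree rooted at K contains: K, P, M, I, B, L — 6 nodes.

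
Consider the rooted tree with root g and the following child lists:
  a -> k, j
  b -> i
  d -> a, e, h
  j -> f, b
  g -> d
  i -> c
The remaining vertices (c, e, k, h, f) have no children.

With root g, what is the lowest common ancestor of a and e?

d

a's ancestor chain is a, d, g and e's is e, d, g; they first meet at d.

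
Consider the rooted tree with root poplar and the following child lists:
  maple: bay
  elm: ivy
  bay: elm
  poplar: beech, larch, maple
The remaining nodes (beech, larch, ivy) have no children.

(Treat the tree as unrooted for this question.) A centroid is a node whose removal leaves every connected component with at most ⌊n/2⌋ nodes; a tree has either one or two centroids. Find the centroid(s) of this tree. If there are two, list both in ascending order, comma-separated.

maple

If maple is removed the pieces have sizes 3, 3, all ≤ ⌊7/2⌋ = 3.
No neighbour of maple does as well, so maple is the unique centroid.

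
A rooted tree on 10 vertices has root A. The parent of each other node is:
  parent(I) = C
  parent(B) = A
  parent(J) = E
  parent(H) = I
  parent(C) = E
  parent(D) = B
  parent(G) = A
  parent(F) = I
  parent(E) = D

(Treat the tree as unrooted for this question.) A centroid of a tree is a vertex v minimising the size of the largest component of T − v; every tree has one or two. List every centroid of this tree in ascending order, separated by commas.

Removing E splits the tree into components of sizes 4, 4, 1; the largest is 4 ≤ ⌊10/2⌋ = 5.
Every other node leaves some component of size > 5, so the centroid is unique.

E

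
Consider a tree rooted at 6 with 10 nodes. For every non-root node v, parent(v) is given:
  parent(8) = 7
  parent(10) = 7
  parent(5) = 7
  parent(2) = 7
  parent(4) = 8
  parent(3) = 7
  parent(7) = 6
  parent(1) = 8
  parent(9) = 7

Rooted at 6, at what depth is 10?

Path from 6 to 10: 6–7–10, which has 2 edges.

2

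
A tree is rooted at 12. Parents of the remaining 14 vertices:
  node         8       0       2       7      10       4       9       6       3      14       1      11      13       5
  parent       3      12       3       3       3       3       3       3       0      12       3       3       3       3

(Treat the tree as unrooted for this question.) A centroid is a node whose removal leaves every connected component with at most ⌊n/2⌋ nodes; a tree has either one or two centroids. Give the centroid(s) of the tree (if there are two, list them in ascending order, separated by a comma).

Removing 3 splits the tree into components of sizes 3, 1, 1, 1, 1, 1, 1, 1, 1, 1, 1, 1; the largest is 3 ≤ ⌊15/2⌋ = 7.
No neighbour of 3 does as well, so 3 is the unique centroid.

3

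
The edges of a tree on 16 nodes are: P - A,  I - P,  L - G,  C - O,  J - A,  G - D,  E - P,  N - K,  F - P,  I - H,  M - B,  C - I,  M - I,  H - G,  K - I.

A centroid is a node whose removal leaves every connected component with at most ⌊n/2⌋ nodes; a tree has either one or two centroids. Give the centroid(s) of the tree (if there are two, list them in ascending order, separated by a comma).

I

Delete I: the remaining components have sizes 5, 4, 2, 2, 2. Max 5 ≤ 8, so I is a centroid.
No neighbour of I does as well, so I is the unique centroid.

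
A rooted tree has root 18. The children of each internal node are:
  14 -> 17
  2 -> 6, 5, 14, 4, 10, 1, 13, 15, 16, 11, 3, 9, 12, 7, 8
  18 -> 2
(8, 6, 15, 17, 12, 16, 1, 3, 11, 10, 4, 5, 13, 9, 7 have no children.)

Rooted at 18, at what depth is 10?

2

Path from 18 to 10: 18 → 2 → 10, which has 2 edges.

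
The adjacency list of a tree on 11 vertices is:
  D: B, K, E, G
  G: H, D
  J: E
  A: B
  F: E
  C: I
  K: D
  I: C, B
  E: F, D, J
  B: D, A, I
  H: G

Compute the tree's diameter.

5

BFS from J reaches C last, at distance 5; BFS from C confirms no node is farther.
Path: J-E-D-B-I-C.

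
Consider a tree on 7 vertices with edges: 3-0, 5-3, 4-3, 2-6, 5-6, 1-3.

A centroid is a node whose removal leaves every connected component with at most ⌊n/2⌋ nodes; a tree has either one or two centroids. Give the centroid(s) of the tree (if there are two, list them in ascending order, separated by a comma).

Delete 3: the remaining components have sizes 3, 1, 1, 1. Max 3 ≤ 3, so 3 is a centroid.
No neighbour of 3 does as well, so 3 is the unique centroid.

3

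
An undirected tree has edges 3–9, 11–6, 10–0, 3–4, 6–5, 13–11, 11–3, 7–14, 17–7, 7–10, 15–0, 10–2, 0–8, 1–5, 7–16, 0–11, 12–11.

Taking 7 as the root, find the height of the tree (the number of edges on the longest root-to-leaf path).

6

1 sits deepest: 7-10-0-11-6-5-1 — 6 edges from the root.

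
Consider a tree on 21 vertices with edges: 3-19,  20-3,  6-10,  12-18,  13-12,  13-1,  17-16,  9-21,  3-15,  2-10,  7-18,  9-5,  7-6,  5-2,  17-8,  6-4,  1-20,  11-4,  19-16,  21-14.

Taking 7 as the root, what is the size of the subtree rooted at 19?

4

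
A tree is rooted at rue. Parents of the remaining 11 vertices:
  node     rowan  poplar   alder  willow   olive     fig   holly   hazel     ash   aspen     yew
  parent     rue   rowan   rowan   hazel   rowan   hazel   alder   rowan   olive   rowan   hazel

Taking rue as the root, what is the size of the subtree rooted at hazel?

hazel's subtree: {hazel, fig, willow, yew}, size 4.

4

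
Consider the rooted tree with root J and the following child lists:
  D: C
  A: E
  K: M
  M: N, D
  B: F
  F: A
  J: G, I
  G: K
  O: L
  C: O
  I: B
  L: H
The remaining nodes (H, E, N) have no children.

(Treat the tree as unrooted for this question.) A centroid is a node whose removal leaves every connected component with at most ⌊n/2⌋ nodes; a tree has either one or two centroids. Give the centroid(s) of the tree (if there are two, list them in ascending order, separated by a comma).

Removing K splits the tree into components of sizes 7, 7; the largest is 7 ≤ ⌊15/2⌋ = 7.
Every other node leaves some component of size > 7, so the centroid is unique.

K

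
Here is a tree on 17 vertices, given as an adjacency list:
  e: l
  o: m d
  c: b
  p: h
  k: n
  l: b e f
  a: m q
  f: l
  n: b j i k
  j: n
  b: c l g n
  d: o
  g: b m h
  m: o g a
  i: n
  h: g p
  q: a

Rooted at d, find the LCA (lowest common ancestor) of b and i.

b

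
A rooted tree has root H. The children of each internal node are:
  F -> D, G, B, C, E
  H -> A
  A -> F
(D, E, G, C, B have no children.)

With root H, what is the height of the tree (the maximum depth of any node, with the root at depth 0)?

G sits deepest: H – A – F – G — 3 edges from the root.

3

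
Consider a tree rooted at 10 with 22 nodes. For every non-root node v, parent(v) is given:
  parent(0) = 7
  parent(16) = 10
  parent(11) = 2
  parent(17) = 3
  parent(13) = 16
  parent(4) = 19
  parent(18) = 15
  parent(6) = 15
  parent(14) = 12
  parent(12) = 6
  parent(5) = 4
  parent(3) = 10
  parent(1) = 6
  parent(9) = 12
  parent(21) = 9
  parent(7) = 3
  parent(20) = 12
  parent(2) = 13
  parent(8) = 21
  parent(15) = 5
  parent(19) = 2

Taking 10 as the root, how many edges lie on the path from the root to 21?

Climbing from 21 to the root: 21 → 9 → 12 → 6 → 15 → 5 → 4 → 19 → 2 → 13 → 16 → 10. That's 11 steps.

11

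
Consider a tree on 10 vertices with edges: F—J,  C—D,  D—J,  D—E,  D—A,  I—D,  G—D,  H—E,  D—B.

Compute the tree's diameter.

4

Starting from F, a farthest node is H at distance 4.
One longest path: F-J-D-E-H.
So the diameter is 4.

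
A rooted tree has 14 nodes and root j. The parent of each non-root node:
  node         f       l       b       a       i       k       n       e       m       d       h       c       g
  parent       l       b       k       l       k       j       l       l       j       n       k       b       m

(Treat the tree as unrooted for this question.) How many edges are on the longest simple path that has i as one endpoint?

5

The node farthest from i is d, via i–k–b–l–n–d — 5 edges.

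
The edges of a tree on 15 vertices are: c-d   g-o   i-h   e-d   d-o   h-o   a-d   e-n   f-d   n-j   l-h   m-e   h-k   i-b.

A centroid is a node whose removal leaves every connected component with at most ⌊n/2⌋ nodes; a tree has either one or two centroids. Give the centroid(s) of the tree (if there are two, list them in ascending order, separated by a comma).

d

Delete d: the remaining components have sizes 7, 4, 1, 1, 1. Max 7 ≤ 7, so d is a centroid.
Every other node leaves some component of size > 7, so the centroid is unique.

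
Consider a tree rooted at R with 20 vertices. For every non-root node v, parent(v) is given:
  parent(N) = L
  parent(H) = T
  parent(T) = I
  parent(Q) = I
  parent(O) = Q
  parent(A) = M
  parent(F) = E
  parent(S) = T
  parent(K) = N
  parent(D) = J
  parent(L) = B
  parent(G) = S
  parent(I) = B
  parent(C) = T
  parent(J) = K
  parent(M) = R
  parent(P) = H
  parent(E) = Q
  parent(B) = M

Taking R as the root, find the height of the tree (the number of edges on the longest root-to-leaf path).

D sits deepest: R-M-B-L-N-K-J-D — 7 edges from the root.

7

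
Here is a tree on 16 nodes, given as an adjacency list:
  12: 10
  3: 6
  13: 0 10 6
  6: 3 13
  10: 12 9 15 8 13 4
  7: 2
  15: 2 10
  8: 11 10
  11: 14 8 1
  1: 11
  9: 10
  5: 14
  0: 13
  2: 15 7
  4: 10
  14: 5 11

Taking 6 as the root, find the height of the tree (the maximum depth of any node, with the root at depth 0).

The longest root-to-leaf path is 6 → 13 → 10 → 8 → 11 → 14 → 5 (6 edges).

6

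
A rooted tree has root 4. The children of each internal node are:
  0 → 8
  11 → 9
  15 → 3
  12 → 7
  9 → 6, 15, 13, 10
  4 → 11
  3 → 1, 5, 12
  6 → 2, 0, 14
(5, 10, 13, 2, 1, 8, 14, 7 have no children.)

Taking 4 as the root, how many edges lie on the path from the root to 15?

3

4 → 11 → 9 → 15 — 3 edges.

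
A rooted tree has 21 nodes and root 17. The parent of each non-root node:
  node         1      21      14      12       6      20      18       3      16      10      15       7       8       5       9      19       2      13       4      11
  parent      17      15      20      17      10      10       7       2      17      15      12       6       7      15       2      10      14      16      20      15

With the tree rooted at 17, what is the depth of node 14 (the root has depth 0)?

17 → 12 → 15 → 10 → 20 → 14 — 5 edges.

5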